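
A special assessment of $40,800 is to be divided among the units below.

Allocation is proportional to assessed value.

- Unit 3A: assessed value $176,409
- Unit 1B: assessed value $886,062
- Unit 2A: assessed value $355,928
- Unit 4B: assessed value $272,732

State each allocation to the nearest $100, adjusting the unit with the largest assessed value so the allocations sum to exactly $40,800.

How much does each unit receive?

Total assessed value = 176,409 + 886,062 + 355,928 + 272,732 = 1,691,131.
Raw shares: Unit 3A 4,256.02; Unit 1B 21,377.01; Unit 2A 8,587.07; Unit 4B 6,579.90.
Rounded to nearest $100: Unit 3A $4,300; Unit 1B $21,400; Unit 2A $8,600; Unit 4B $6,600. Sum = $40,900.
Difference $40,800 − $40,900 = −$100 applied to largest assessed value (Unit 1B): Unit 1B becomes $21,300.

Unit 3A: $4,300; Unit 1B: $21,300; Unit 2A: $8,600; Unit 4B: $6,600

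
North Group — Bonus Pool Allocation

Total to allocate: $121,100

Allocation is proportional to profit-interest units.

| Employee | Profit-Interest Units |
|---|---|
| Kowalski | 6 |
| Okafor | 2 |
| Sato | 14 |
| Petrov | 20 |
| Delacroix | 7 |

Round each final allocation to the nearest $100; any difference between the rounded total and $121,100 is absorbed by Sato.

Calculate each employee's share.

Kowalski: $14,800 · Okafor: $4,900 · Sato: $34,700 · Petrov: $49,400 · Delacroix: $17,300

Profit-interest units total: 49.
Unrounded shares: Kowalski 6/49 × $121,100 = 14,828.57; Okafor 2/49 × $121,100 = 4,942.86; Sato 14/49 × $121,100 = 34,600.00; Petrov 20/49 × $121,100 = 49,428.57; Delacroix 7/49 × $121,100 = 17,300.00.
At nearest $100: Kowalski $14,800; Okafor $4,900; Sato $34,600; Petrov $49,400; Delacroix $17,300. Sum = $121,000.
Difference $121,100 − $121,000 = +$100 applied to Sato: Sato becomes $34,700.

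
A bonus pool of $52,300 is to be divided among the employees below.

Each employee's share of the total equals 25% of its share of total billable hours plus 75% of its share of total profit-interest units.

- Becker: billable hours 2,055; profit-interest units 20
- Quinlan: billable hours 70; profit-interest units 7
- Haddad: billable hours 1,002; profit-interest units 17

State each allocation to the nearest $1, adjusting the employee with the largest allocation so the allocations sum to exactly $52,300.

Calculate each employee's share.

Becker: $26,422 | Quinlan: $6,533 | Haddad: $19,345

Totals — billable hours 3,127, profit-interest units 44.
Blended shares (25% billable hours + 75% profit-interest units): Becker 0.5052; Quinlan 0.1249; Haddad 0.3699.
Raw shares: Becker 26,422.17; Quinlan 6,533.03; Haddad 19,344.80.
After rounding ($1): Becker $26,422; Quinlan $6,533; Haddad $19,345. Sum = $52,300.
Sum already equals the total — no adjustment.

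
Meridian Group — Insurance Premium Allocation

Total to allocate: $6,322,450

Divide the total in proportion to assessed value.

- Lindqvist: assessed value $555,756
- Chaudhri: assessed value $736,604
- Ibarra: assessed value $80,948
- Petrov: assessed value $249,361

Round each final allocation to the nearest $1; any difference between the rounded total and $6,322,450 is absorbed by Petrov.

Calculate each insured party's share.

Sum of assessed value: 1,622,669.
Raw shares: Lindqvist 555,756/1,622,669 × $6,322,450 = 2,165,407.44; Chaudhri 736,604/1,622,669 × $6,322,450 = 2,870,050.49; Ibarra 80,948/1,622,669 × $6,322,450 = 315,399.93; Petrov 249,361/1,622,669 × $6,322,450 = 971,592.15.
At nearest $1: Lindqvist $2,165,407; Chaudhri $2,870,050; Ibarra $315,400; Petrov $971,592. Sum = $6,322,449.
Difference $6,322,450 − $6,322,449 = +$1 applied to Petrov: Petrov becomes $971,593.

Lindqvist: $2,165,407 · Chaudhri: $2,870,050 · Ibarra: $315,400 · Petrov: $971,593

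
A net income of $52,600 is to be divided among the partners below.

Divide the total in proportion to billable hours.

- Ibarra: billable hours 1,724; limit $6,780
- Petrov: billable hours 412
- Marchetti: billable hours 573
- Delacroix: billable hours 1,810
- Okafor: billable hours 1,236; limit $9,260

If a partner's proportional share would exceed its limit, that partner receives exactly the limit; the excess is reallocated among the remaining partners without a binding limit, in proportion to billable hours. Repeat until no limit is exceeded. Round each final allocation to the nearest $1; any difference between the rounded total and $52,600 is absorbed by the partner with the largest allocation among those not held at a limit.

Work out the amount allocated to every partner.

Ibarra: $6,780; Petrov: $5,389; Marchetti: $7,495; Delacroix: $23,676; Okafor: $9,260

Total billable hours = 5,755.
Pro-rata shares before constraints: Ibarra 15,757.15; Petrov 3,765.63; Marchetti 5,237.15; Delacroix 16,543.18; Okafor 11,296.89.
Capped: Ibarra ($6,780), Okafor ($9,260); residual $36,560 reallocated over remaining billable hours 2,795.
Redistributed shares: Petrov 5,389.17 → $5,389; Marchetti 7,495.13 → $7,495; Delacroix 23,675.71 → $23,676.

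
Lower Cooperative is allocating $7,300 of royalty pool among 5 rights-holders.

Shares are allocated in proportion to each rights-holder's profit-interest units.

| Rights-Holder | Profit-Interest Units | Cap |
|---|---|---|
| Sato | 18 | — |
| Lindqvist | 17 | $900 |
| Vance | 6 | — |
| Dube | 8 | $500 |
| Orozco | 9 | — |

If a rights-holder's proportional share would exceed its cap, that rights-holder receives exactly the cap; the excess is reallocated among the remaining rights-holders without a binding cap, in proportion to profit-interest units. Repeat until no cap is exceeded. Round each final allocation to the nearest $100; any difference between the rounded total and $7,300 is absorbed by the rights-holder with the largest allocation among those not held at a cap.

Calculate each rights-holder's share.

Sum of profit-interest units: 58.
Unconstrained shares: Sato 2,265.52; Lindqvist 2,139.66; Vance 755.17; Dube 1,006.90; Orozco 1,132.76.
Held at cap: Lindqvist ($900), Dube ($500); balance $5,900 reallocated over remaining profit-interest units 33.
Redistributed shares: Sato 3,218.18 → $3,200; Vance 1,072.73 → $1,100; Orozco 1,609.09 → $1,600.

Sato: $3,200; Lindqvist: $900; Vance: $1,100; Dube: $500; Orozco: $1,600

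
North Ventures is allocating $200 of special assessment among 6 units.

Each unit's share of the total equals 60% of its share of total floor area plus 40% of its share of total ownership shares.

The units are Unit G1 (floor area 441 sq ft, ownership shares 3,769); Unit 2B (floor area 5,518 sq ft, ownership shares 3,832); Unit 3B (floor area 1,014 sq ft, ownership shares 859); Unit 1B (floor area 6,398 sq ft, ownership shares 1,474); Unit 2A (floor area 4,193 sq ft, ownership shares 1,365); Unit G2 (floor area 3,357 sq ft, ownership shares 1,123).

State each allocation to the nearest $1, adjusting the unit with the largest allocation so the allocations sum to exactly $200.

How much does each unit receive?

Unit G1: $27 · Unit 2B: $57 · Unit 3B: $11 · Unit 1B: $46 · Unit 2A: $33 · Unit G2: $26

Floor area total 20,921; ownership shares total 12,422.
Combined weights (60% floor area + 40% ownership shares): Unit G1 0.1340; Unit 2B 0.2816; Unit 3B 0.0567; Unit 1B 0.2310; Unit 2A 0.1642; Unit G2 0.1324.
Proportional shares: Unit G1 26.80; Unit 2B 56.33; Unit 3B 11.35; Unit 1B 46.19; Unit 2A 32.84; Unit G2 26.49.
At nearest $1: Unit G1 $27; Unit 2B $56; Unit 3B $11; Unit 1B $46; Unit 2A $33; Unit G2 $26. Sum = $199.
Difference $200 − $199 = +$1 applied to largest allocation (Unit 2B): Unit 2B becomes $57.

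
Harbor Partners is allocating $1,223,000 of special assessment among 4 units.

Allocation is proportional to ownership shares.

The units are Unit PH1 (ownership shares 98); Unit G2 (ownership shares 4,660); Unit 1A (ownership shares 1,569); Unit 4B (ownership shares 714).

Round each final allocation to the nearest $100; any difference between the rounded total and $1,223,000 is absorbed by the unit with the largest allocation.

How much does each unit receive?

Ownership shares total: 7,041.
Unrounded shares: Unit PH1 98/7,041 × $1,223,000 = 17,022.30; Unit G2 4,660/7,041 × $1,223,000 = 809,427.64; Unit 1A 1,569/7,041 × $1,223,000 = 272,530.46; Unit 4B 714/7,041 × $1,223,000 = 124,019.60.
At nearest $100: Unit PH1 $17,000; Unit G2 $809,400; Unit 1A $272,500; Unit 4B $124,000. Sum = $1,222,900.
Difference $1,223,000 − $1,222,900 = +$100 applied to largest allocation (Unit G2): Unit G2 becomes $809,500.

Unit PH1: $17,000; Unit G2: $809,500; Unit 1A: $272,500; Unit 4B: $124,000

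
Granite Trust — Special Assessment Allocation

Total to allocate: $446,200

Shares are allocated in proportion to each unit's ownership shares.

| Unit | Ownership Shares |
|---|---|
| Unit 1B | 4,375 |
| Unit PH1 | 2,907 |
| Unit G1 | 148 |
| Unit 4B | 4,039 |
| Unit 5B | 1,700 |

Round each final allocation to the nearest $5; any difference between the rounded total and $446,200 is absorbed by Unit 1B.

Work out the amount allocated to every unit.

Unit 1B: $148,240 | Unit PH1: $98,495 | Unit G1: $5,015 | Unit 4B: $136,850 | Unit 5B: $57,600

Total ownership shares = 13,169.
Raw shares: Unit 1B 4,375/13,169 × $446,200 = 148,236.39; Unit PH1 2,907/13,169 × $446,200 = 98,496.73; Unit G1 148/13,169 × $446,200 = 5,014.63; Unit 4B 4,039/13,169 × $446,200 = 136,851.83; Unit 5B 1,700/13,169 × $446,200 = 57,600.43.
Rounded to nearest $5: Unit 1B $148,235; Unit PH1 $98,495; Unit G1 $5,015; Unit 4B $136,850; Unit 5B $57,600. Sum = $446,195.
Difference $446,200 − $446,195 = +$5 applied to Unit 1B: Unit 1B becomes $148,240.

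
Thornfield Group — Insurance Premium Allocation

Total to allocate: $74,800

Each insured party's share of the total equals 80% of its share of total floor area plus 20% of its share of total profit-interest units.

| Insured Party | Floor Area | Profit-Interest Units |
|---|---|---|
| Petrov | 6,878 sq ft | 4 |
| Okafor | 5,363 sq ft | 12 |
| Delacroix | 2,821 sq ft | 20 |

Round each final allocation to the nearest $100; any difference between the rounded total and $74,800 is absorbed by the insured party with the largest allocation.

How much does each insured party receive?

Petrov: $29,000 | Okafor: $26,300 | Delacroix: $19,500

Floor area total 15,062; profit-interest units total 36.
Composite weights (80% floor area + 20% profit-interest units): Petrov 0.3875; Okafor 0.3515; Delacroix 0.2609.
Proportional shares: Petrov 28,987.91; Okafor 26,293.39; Delacroix 19,518.70.
Rounded to nearest $100: Petrov $29,000; Okafor $26,300; Delacroix $19,500. Sum = $74,800.
Sum already equals the total — no adjustment.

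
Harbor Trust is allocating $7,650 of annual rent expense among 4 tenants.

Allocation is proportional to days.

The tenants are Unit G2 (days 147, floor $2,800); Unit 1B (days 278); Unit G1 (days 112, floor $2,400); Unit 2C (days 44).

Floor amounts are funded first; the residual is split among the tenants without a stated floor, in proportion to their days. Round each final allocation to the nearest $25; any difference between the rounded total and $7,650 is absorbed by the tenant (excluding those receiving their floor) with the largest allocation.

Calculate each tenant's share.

Guaranteed amounts: Unit G2 $2,800; Unit G1 $2,400. Balance $2,450.
Balance split over remaining days 322: Unit 1B 2,115.22 → $2,125; Unit 2C 334.78 → $325.

Unit G2: $2,800 | Unit 1B: $2,125 | Unit G1: $2,400 | Unit 2C: $325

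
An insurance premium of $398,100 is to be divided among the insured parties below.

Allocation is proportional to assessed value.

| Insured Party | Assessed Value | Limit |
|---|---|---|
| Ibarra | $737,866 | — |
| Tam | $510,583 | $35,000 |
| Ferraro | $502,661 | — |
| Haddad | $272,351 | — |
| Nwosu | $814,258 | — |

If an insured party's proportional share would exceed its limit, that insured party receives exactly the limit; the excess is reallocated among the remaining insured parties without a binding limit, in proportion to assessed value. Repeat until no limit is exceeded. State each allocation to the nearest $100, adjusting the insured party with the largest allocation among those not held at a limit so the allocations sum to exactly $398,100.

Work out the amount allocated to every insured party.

Ibarra: $115,100 · Tam: $35,000 · Ferraro: $78,400 · Haddad: $42,500 · Nwosu: $127,100

Assessed value total: 2,837,719.
Unconstrained shares: Ibarra 103,514.29; Tam 71,629.04; Ferraro 70,517.67; Haddad 38,207.78; Nwosu 114,231.22.
Held at cap: Tam ($35,000); balance $363,100 reallocated over remaining assessed value 2,327,136.
Redistributed shares: Ibarra 115,128.27 → $115,100; Ferraro 78,429.54 → $78,400; Haddad 42,494.57 → $42,500; Nwosu 127,047.62 → $127,000.
Rounding difference +$100 applied to Nwosu → $127,100.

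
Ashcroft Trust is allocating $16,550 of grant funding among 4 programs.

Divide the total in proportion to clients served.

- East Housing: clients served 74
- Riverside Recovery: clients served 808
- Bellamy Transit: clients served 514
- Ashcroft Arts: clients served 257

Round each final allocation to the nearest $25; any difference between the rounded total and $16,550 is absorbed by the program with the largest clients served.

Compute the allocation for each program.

Clients served total: 1,653.
Raw shares: East Housing 74/1,653 × $16,550 = 740.90; Riverside Recovery 808/1,653 × $16,550 = 8,089.78; Bellamy Transit 514/1,653 × $16,550 = 5,146.22; Ashcroft Arts 257/1,653 × $16,550 = 2,573.11.
At nearest $25: East Housing $750; Riverside Recovery $8,100; Bellamy Transit $5,150; Ashcroft Arts $2,575. Sum = $16,575.
Difference $16,550 − $16,575 = −$25 applied to largest clients served (Riverside Recovery): Riverside Recovery becomes $8,075.

East Housing: $750 | Riverside Recovery: $8,075 | Bellamy Transit: $5,150 | Ashcroft Arts: $2,575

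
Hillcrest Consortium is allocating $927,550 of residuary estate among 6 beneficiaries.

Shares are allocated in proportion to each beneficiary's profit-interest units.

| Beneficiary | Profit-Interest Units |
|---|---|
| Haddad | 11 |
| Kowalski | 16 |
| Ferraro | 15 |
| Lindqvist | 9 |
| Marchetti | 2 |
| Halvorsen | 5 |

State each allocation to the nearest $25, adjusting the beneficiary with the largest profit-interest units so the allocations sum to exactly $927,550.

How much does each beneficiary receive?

Haddad: $175,925 | Kowalski: $255,900 | Ferraro: $239,875 | Lindqvist: $143,925 | Marchetti: $31,975 | Halvorsen: $79,950

Combined profit-interest units = 58.
Pro-rata amounts: Haddad 11/58 × $927,550 = 175,914.66; Kowalski 16/58 × $927,550 = 255,875.86; Ferraro 15/58 × $927,550 = 239,883.62; Lindqvist 9/58 × $927,550 = 143,930.17; Marchetti 2/58 × $927,550 = 31,984.48; Halvorsen 5/58 × $927,550 = 79,961.21.
At nearest $25: Haddad $175,925; Kowalski $255,875; Ferraro $239,875; Lindqvist $143,925; Marchetti $31,975; Halvorsen $79,950. Sum = $927,525.
Difference $927,550 − $927,525 = +$25 applied to largest profit-interest units (Kowalski): Kowalski becomes $255,900.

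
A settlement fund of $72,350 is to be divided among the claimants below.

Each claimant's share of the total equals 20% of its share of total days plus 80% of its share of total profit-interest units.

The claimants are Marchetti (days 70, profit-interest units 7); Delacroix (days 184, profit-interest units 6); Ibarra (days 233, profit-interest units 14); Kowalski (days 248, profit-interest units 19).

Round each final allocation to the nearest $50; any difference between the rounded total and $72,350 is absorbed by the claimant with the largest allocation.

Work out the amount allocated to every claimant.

Days total 735; profit-interest units total 46.
Combined weights (20% days + 80% profit-interest units): Marchetti 0.1408; Delacroix 0.1544; Ibarra 0.3069; Kowalski 0.3979.
Unrounded shares: Marchetti 10,185.92; Delacroix 11,171.99; Ibarra 22,202.74; Kowalski 28,789.35.
Rounded to nearest $50: Marchetti $10,200; Delacroix $11,150; Ibarra $22,200; Kowalski $28,800. Sum = $72,350.
Sum already equals the total — no adjustment.

Marchetti: $10,200; Delacroix: $11,150; Ibarra: $22,200; Kowalski: $28,800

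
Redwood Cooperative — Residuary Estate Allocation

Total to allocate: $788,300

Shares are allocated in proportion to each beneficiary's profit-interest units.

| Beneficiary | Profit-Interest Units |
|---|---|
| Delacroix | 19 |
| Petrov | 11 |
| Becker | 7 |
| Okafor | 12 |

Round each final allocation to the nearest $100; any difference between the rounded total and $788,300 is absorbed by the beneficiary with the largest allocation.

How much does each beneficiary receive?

Delacroix: $305,600 · Petrov: $177,000 · Becker: $112,600 · Okafor: $193,100

Profit-interest units total: 49.
Raw shares: Delacroix 19/49 × $788,300 = 305,667.35; Petrov 11/49 × $788,300 = 176,965.31; Becker 7/49 × $788,300 = 112,614.29; Okafor 12/49 × $788,300 = 193,053.06.
After rounding ($100): Delacroix $305,700; Petrov $177,000; Becker $112,600; Okafor $193,100. Sum = $788,400.
Difference $788,300 − $788,400 = −$100 applied to largest allocation (Delacroix): Delacroix becomes $305,600.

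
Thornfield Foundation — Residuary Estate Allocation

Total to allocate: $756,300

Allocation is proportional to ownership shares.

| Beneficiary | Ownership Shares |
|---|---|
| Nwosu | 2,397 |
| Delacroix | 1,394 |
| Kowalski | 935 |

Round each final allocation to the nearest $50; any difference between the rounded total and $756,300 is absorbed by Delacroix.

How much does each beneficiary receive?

Nwosu: $383,600 | Delacroix: $223,050 | Kowalski: $149,650

Sum of ownership shares: 4,726.
Unrounded shares: Nwosu 2,397/4,726 × $756,300 = 383,591.01; Delacroix 1,394/4,726 × $756,300 = 223,081.29; Kowalski 935/4,726 × $756,300 = 149,627.70.
Rounded to nearest $50: Nwosu $383,600; Delacroix $223,100; Kowalski $149,650. Sum = $756,350.
Difference $756,300 − $756,350 = −$50 applied to Delacroix: Delacroix becomes $223,050.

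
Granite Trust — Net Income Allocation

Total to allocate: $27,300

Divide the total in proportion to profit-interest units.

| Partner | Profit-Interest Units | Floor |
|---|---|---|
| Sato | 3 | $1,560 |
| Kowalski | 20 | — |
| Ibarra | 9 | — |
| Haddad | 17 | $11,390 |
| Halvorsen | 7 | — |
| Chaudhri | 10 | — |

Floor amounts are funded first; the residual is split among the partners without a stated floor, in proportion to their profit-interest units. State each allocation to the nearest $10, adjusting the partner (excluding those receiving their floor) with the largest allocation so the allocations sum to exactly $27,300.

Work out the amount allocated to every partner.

Sato: $1,560; Kowalski: $6,240; Ibarra: $2,810; Haddad: $11,390; Halvorsen: $2,180; Chaudhri: $3,120

Guaranteed amounts: Sato $1,560; Haddad $11,390. Remaining pool $14,350.
Remaining pool split over remaining profit-interest units 46: Kowalski 6,239.13 → $6,240; Ibarra 2,807.61 → $2,810; Halvorsen 2,183.70 → $2,180; Chaudhri 3,119.57 → $3,120.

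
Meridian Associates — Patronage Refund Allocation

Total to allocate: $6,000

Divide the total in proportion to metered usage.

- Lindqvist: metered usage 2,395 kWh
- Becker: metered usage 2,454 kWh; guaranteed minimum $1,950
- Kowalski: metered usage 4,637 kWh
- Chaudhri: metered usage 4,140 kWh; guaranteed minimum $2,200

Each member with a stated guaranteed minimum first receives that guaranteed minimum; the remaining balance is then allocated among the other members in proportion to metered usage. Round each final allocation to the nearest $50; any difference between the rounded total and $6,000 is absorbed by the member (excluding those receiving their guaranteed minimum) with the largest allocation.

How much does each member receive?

Minimums first: Becker $1,950; Chaudhri $2,200. Balance $1,850.
Balance split over remaining metered usage 7,032: Lindqvist 630.08 → $650; Kowalski 1,219.92 → $1,200.

Lindqvist: $650 · Becker: $1,950 · Kowalski: $1,200 · Chaudhri: $2,200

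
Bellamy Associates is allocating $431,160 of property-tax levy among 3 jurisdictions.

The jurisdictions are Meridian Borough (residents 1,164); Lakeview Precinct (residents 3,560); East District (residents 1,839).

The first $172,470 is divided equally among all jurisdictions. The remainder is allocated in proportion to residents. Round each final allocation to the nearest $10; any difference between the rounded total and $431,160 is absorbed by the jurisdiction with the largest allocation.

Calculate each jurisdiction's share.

Meridian Borough: $103,370 | Lakeview Precinct: $197,810 | East District: $129,980

$172,470 shared equally gives $57,490 per jurisdiction.
Remainder $258,690 by residents (total 6,563): Meridian Borough 45,880.72 → $45,880; Lakeview Precinct 140,322.47 → $140,320; East District 72,486.81 → $72,490.
Totals: Meridian Borough $57,490 + $45,880 = $103,370; Lakeview Precinct $57,490 + $140,320 = $197,810; East District $57,490 + $72,490 = $129,980.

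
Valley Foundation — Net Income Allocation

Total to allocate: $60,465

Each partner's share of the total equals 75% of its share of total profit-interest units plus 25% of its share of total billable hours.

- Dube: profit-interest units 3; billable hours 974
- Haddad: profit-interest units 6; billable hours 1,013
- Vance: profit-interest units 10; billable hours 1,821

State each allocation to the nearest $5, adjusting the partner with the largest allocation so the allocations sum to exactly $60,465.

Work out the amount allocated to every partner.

Profit-interest units total 19; billable hours total 3,808.
Combined weights (75% profit-interest units + 25% billable hours): Dube 0.1824; Haddad 0.3033; Vance 0.5143.
Raw shares: Dube 11,026.72; Haddad 18,341.87; Vance 31,096.41.
At nearest $5: Dube $11,025; Haddad $18,340; Vance $31,095. Sum = $60,460.
Difference $60,465 − $60,460 = +$5 applied to largest allocation (Vance): Vance becomes $31,100.

Dube: $11,025; Haddad: $18,340; Vance: $31,100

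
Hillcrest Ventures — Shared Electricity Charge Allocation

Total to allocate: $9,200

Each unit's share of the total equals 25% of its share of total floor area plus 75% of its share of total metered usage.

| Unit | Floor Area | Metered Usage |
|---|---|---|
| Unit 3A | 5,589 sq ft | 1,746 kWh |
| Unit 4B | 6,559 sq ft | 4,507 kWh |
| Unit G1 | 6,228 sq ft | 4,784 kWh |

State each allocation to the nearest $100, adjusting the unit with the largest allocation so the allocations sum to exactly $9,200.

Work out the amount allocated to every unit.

Floor area total 18,376; metered usage total 11,037.
Blended shares (25% floor area + 75% metered usage): Unit 3A 0.1947; Unit 4B 0.3955; Unit G1 0.4098.
Raw shares: Unit 3A 1,791.08; Unit 4B 3,638.59; Unit G1 3,770.33.
At nearest $100: Unit 3A $1,800; Unit 4B $3,600; Unit G1 $3,800. Sum = $9,200.
Sum already equals the total — no adjustment.

Unit 3A: $1,800 · Unit 4B: $3,600 · Unit G1: $3,800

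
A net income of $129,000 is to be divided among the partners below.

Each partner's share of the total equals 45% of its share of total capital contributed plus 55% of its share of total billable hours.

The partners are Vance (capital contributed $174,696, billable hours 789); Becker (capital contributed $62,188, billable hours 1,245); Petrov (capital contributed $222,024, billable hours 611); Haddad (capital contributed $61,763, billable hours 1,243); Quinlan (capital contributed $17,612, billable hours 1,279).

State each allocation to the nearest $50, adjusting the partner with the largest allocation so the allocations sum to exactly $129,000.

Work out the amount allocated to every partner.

Capital contributed total 538,283; billable hours total 5,167.
Blended shares (45% capital contributed + 55% billable hours): Vance 0.2300; Becker 0.1845; Petrov 0.2506; Haddad 0.1839; Quinlan 0.1509.
Pro-rata amounts: Vance 29,673.78; Becker 23,802.09; Petrov 32,333.58; Haddad 23,728.80; Quinlan 19,461.75.
Rounded to nearest $50: Vance $29,650; Becker $23,800; Petrov $32,350; Haddad $23,750; Quinlan $19,450. Sum = $129,000.
No rounding difference to absorb.

Vance: $29,650 · Becker: $23,800 · Petrov: $32,350 · Haddad: $23,750 · Quinlan: $19,450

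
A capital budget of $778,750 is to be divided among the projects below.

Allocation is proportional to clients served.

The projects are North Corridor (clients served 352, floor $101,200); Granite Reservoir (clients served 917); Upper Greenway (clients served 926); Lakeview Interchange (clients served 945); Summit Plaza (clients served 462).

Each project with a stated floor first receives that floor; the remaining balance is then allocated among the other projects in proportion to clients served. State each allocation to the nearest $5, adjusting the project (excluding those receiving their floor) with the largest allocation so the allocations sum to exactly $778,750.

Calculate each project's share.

Minimums first: North Corridor $101,200. Remaining pool $677,550.
Remaining pool split over remaining clients served 3,250: Granite Reservoir 191,173.34 → $191,175; Upper Greenway 193,049.63 → $193,050; Lakeview Interchange 197,010.69 → $197,010; Summit Plaza 96,316.34 → $96,315.

North Corridor: $101,200 · Granite Reservoir: $191,175 · Upper Greenway: $193,050 · Lakeview Interchange: $197,010 · Summit Plaza: $96,315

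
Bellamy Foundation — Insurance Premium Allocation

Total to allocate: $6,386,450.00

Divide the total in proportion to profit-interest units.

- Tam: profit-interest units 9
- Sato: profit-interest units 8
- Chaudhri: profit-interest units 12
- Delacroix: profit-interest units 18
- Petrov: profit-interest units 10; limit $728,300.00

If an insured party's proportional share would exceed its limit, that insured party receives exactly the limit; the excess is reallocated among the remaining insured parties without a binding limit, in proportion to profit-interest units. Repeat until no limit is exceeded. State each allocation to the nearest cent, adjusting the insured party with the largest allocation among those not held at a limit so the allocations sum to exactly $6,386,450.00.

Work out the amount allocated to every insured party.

Tam: $1,083,475.53 | Sato: $963,089.36 | Chaudhri: $1,444,634.04 | Delacroix: $2,166,951.07 | Petrov: $728,300.00

Profit-interest units total: 57.
Unconstrained shares: Tam 1,008,386.8421; Sato 896,343.8596; Chaudhri 1,344,515.7895; Delacroix 2,016,773.6842; Petrov 1,120,429.8246.
Cap binds for Petrov ($728,300.00); remaining pool $5,658,150.00 reallocated over remaining profit-interest units 47.
Redistributed shares: Tam 1,083,475.5319 → $1,083,475.53; Sato 963,089.3617 → $963,089.36; Chaudhri 1,444,634.0426 → $1,444,634.04; Delacroix 2,166,951.0638 → $2,166,951.06.
Rounding difference +$0.01 applied to Delacroix → $2,166,951.07.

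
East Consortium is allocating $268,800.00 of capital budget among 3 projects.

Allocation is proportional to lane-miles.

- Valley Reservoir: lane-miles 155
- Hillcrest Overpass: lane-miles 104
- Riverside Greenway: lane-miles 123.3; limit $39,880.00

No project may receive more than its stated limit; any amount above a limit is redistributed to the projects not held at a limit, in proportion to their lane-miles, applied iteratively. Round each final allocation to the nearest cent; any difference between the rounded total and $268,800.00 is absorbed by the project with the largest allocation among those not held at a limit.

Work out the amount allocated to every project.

Lane-miles total: 382.3.
Proportional shares (ignoring caps): Valley Reservoir 108,982.4745; Hillcrest Overpass 73,123.7248; Riverside Greenway 86,693.8007.
Capped: Riverside Greenway ($39,880.00); remaining pool $228,920.00 reallocated over remaining lane-miles 259.
Redistributed shares: Valley Reservoir 136,998.4556 → $136,998.46; Hillcrest Overpass 91,921.5444 → $91,921.54.

Valley Reservoir: $136,998.46 · Hillcrest Overpass: $91,921.54 · Riverside Greenway: $39,880.00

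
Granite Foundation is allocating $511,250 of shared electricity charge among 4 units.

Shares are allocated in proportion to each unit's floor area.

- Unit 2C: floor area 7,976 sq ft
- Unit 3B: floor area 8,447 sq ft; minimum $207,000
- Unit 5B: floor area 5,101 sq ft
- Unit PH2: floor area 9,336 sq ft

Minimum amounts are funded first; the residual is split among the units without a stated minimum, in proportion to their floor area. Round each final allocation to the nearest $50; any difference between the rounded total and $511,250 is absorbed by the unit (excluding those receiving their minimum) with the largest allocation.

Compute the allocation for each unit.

Unit 2C: $108,250 · Unit 3B: $207,000 · Unit 5B: $69,250 · Unit PH2: $126,750

Minimums first: Unit 3B $207,000. Balance $304,250.
Balance split over remaining floor area 22,413: Unit 2C 108,271.90 → $108,250; Unit 5B 69,244.60 → $69,250; Unit PH2 126,733.50 → $126,750.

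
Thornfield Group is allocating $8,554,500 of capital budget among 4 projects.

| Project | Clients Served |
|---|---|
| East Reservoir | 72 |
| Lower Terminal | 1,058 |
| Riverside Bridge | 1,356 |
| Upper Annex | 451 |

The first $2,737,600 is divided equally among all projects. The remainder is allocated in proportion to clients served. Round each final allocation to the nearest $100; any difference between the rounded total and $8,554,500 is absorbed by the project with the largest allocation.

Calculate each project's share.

First tranche $2,737,600 split equally: $684,400 each.
Remainder $5,816,900 by clients served (total 2,937): East Reservoir 142,600.20 → $142,600; Lower Terminal 2,095,430.78 → $2,095,400; Riverside Bridge 2,685,637.18 → $2,685,600; Upper Annex 893,231.84 → $893,200.
Rounding difference +$100 on remainder applied to Riverside Bridge.
Totals: East Reservoir $684,400 + $142,600 = $827,000; Lower Terminal $684,400 + $2,095,400 = $2,779,800; Riverside Bridge $684,400 + $2,685,700 = $3,370,100; Upper Annex $684,400 + $893,200 = $1,577,600.

East Reservoir: $827,000; Lower Terminal: $2,779,800; Riverside Bridge: $3,370,100; Upper Annex: $1,577,600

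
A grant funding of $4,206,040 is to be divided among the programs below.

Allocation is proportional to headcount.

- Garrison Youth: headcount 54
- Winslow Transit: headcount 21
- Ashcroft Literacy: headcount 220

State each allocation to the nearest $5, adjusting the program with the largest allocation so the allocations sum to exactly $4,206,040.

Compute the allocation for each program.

Garrison Youth: $769,920; Winslow Transit: $299,415; Ashcroft Literacy: $3,136,705

Sum of headcount: 295.
Proportional shares: Garrison Youth 54/295 × $4,206,040 = 769,919.19; Winslow Transit 21/295 × $4,206,040 = 299,413.02; Ashcroft Literacy 220/295 × $4,206,040 = 3,136,707.80.
At nearest $5: Garrison Youth $769,920; Winslow Transit $299,415; Ashcroft Literacy $3,136,710. Sum = $4,206,045.
Difference $4,206,040 − $4,206,045 = −$5 applied to largest allocation (Ashcroft Literacy): Ashcroft Literacy becomes $3,136,705.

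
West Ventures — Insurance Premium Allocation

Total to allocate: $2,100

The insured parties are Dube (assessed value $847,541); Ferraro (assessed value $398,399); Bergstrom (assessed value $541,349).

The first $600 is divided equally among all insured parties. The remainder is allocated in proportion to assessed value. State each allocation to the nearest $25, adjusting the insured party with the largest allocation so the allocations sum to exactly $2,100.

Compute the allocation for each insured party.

First tranche $600 split equally: $200 each.
Remainder $1,500 by assessed value (total 1,787,289): Dube 711.31 → $700; Ferraro 334.36 → $325; Bergstrom 454.33 → $450.
Rounding difference +$25 on remainder applied to Dube.
Totals: Dube $200 + $725 = $925; Ferraro $200 + $325 = $525; Bergstrom $200 + $450 = $650.

Dube: $925; Ferraro: $525; Bergstrom: $650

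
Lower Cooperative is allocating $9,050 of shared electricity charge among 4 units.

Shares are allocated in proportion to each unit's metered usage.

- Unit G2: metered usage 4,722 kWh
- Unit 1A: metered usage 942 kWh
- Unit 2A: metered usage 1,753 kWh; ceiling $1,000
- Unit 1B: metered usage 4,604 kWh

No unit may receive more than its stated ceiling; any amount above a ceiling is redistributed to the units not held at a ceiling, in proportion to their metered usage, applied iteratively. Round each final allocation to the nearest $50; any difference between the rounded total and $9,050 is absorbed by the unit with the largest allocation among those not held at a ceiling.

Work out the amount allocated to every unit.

Unit G2: $3,700; Unit 1A: $750; Unit 2A: $1,000; Unit 1B: $3,600

Metered usage total: 12,021.
Proportional shares (ignoring caps): Unit G2 3,554.95; Unit 1A 709.18; Unit 2A 1,319.74; Unit 1B 3,466.12.
Cap binds for Unit 2A ($1,000); balance $8,050 reallocated over remaining metered usage 10,268.
Redistributed shares: Unit G2 3,702.00 → $3,700; Unit 1A 738.52 → $750; Unit 1B 3,609.49 → $3,600.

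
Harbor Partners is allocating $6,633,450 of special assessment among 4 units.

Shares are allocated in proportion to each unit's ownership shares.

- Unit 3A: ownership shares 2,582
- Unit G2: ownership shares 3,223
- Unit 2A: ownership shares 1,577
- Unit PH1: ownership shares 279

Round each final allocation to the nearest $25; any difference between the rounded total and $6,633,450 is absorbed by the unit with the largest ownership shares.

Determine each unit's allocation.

Unit 3A: $2,235,675; Unit G2: $2,790,725; Unit 2A: $1,365,475; Unit PH1: $241,575

Ownership shares total: 2,582 + 3,223 + 1,577 + 279 = 7,661.
Unrounded shares: Unit 3A 2,235,683.06; Unit G2 2,790,707.39; Unit 2A 1,365,481.09; Unit PH1 241,578.46.
At nearest $25: Unit 3A $2,235,675; Unit G2 $2,790,700; Unit 2A $1,365,475; Unit PH1 $241,575. Sum = $6,633,425.
Difference $6,633,450 − $6,633,425 = +$25 applied to largest ownership shares (Unit G2): Unit G2 becomes $2,790,725.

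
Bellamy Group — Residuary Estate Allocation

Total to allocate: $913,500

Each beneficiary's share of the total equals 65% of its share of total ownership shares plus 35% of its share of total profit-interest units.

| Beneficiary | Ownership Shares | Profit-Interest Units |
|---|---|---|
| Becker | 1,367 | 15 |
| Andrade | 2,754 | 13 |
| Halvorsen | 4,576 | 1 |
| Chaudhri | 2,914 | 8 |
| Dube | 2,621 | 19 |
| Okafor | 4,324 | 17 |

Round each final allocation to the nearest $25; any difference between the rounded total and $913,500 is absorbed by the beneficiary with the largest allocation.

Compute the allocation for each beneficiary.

Becker: $109,450 | Andrade: $145,075 | Halvorsen: $150,800 | Chaudhri: $128,275 | Dube: $167,075 | Okafor: $212,825

Ownership shares total 18,556; profit-interest units total 73.
Blended shares (65% ownership shares + 35% profit-interest units): Becker 0.1198; Andrade 0.1588; Halvorsen 0.1651; Chaudhri 0.1404; Dube 0.1829; Okafor 0.2330.
Raw shares: Becker 109,439.67; Andrade 145,062.81; Halvorsen 150,807.60; Chaudhri 128,283.69; Dube 167,085.69; Okafor 212,820.55.
Rounded to nearest $25: Becker $109,450; Andrade $145,075; Halvorsen $150,800; Chaudhri $128,275; Dube $167,075; Okafor $212,825. Sum = $913,500.
No rounding difference to absorb.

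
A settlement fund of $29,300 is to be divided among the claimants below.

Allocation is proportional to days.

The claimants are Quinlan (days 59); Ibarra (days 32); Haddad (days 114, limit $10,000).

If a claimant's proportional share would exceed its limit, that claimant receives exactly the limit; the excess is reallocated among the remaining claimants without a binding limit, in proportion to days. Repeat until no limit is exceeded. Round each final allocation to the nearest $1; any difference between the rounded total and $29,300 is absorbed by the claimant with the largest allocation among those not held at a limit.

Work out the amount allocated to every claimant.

Quinlan: $12,513 | Ibarra: $6,787 | Haddad: $10,000

Days total: 205.
Pro-rata shares before constraints: Quinlan 8,432.68; Ibarra 4,573.66; Haddad 16,293.66.
Capped: Haddad ($10,000); residual $19,300 reallocated over remaining days 91.
Redistributed shares: Quinlan 12,513.19 → $12,513; Ibarra 6,786.81 → $6,787.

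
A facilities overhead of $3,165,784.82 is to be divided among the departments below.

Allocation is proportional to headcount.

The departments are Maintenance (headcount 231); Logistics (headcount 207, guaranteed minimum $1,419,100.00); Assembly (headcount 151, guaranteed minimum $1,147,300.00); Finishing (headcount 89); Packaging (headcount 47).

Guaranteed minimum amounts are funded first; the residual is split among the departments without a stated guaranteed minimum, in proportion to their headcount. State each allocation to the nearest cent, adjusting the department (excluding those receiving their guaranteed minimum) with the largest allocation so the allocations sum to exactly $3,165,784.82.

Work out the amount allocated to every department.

Maintenance: $377,269.47; Logistics: $1,419,100.00; Assembly: $1,147,300.00; Finishing: $145,354.90; Packaging: $76,760.45

Minimums first: Logistics $1,419,100.00; Assembly $1,147,300.00. Remaining pool $599,384.82.
Remaining pool split over remaining headcount 367: Maintenance 377,269.4644 → $377,269.46; Finishing 145,354.9019 → $145,354.90; Packaging 76,760.4538 → $76,760.45.
Rounding difference +$0.01 applied to Maintenance → $377,269.47.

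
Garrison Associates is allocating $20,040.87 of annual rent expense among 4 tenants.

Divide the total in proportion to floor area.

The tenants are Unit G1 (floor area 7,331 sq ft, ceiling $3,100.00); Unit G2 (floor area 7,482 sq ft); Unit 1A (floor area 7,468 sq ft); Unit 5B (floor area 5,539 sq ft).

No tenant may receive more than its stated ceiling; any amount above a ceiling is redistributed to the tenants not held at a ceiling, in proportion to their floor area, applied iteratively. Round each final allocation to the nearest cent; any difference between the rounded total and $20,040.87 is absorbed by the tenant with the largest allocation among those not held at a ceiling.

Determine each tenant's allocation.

Sum of floor area: 27,820.
Proportional shares (ignoring caps): Unit G1 5,281.0790; Unit G2 5,389.8558; Unit 1A 5,379.7706; Unit 5B 3,990.1646.
Capped: Unit G1 ($3,100.00); residual $16,940.87 reallocated over remaining floor area 20,489.
Redistributed shares: Unit G2 6,186.3238 → $6,186.32; Unit 1A 6,174.7483 → $6,174.75; Unit 5B 4,579.7979 → $4,579.80.

Unit G1: $3,100.00; Unit G2: $6,186.32; Unit 1A: $6,174.75; Unit 5B: $4,579.80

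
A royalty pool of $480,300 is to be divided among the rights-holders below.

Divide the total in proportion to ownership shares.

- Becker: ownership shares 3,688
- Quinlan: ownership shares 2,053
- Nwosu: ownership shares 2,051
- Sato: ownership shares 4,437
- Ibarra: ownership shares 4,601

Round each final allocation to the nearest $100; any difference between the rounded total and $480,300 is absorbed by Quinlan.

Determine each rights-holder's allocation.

Total ownership shares = 16,830.
Pro-rata amounts: Becker 3,688/16,830 × $480,300 = 105,249.34; Quinlan 2,053/16,830 × $480,300 = 58,589.18; Nwosu 2,051/16,830 × $480,300 = 58,532.10; Sato 4,437/16,830 × $480,300 = 126,624.55; Ibarra 4,601/16,830 × $480,300 = 131,304.83.
After rounding ($100): Becker $105,200; Quinlan $58,600; Nwosu $58,500; Sato $126,600; Ibarra $131,300. Sum = $480,200.
Difference $480,300 − $480,200 = +$100 applied to Quinlan: Quinlan becomes $58,700.

Becker: $105,200; Quinlan: $58,700; Nwosu: $58,500; Sato: $126,600; Ibarra: $131,300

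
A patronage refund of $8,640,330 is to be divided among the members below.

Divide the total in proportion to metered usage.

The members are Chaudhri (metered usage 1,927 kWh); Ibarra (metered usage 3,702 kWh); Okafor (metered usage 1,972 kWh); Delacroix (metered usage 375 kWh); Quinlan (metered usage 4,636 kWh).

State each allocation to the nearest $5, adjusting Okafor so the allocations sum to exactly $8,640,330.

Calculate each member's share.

Total metered usage = 12,612.
Raw shares: Chaudhri 1,927/12,612 × $8,640,330 = 1,320,164.60; Ibarra 3,702/12,612 × $8,640,330 = 2,536,195.82; Okafor 1,972/12,612 × $8,640,330 = 1,350,993.56; Delacroix 375/12,612 × $8,640,330 = 256,908.00; Quinlan 4,636/12,612 × $8,640,330 = 3,176,068.02.
After rounding ($5): Chaudhri $1,320,165; Ibarra $2,536,195; Okafor $1,350,995; Delacroix $256,910; Quinlan $3,176,070. Sum = $8,640,335.
Difference $8,640,330 − $8,640,335 = −$5 applied to Okafor: Okafor becomes $1,350,990.

Chaudhri: $1,320,165 · Ibarra: $2,536,195 · Okafor: $1,350,990 · Delacroix: $256,910 · Quinlan: $3,176,070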